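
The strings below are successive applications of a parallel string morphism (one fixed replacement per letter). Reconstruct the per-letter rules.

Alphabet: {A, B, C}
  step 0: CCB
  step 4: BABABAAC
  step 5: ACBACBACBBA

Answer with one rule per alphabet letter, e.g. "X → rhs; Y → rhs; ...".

  step 4 ⇒ step 5: BABABAAC ⇒ AC·B·AC·B·AC·B·B·A
    A ↦ B
    B ↦ AC
    C ↦ A

A->B, B->AC, C->A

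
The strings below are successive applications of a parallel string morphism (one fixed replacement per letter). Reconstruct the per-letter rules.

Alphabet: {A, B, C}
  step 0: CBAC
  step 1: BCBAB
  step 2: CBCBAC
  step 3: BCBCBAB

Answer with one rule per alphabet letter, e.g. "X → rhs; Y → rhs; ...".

A->BA, B->C, C->B

  step 2 ⇒ step 3: CBCBAC ⇒ B·C·B·C·BA·B
    A ↦ BA
    B ↦ C
    C ↦ B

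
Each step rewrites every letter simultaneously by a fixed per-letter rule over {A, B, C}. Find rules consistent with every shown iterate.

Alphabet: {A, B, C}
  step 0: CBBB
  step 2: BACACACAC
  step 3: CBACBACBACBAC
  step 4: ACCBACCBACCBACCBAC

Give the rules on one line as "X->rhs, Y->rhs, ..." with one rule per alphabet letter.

A->B, B->C, C->AC

  step 3 ⇒ step 4: CBACBACBACBAC ⇒ AC·C·B·AC·C·B·AC·C·B·AC·C·B·AC
    A ↦ B
    B ↦ C
    C ↦ AC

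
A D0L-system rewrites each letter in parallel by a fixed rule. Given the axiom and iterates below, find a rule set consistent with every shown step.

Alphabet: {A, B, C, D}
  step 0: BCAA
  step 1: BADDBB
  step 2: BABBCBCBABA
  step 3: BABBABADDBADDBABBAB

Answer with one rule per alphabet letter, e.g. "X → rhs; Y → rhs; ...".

A->B, B->BA, C->DD, D->BC

  step 2 ⇒ step 3: BABBCBCBABA ⇒ BA·B·BA·BA·DD·BA·DD·BA·B·BA·B
    A ↦ B
    B ↦ BA
    C ↦ DD
  step 1 ⇒ step 2: BADDBB ⇒ BA·B·BC·BC·BA·BA
    D ↦ BC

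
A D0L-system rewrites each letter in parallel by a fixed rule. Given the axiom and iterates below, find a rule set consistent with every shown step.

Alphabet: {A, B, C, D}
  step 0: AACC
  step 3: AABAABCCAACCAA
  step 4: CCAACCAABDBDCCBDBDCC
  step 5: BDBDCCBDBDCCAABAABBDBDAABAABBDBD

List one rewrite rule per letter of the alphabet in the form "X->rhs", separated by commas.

  step 4 ⇒ step 5: CCAACCAABDBDCCBDBDCC ⇒ BD·BD·C·C·BD·BD·C·C·AA·B·AA·B·BD·BD·AA·B·AA·B·BD·BD
    A ↦ C
    B ↦ AA
    C ↦ BD
    D ↦ B

A->C, B->AA, C->BD, D->B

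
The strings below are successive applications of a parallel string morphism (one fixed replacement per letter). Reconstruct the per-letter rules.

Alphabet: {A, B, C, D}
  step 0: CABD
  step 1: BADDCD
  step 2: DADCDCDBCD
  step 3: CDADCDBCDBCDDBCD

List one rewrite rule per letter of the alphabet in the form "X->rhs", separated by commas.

A->AD, B->D, C->B, D->CD

  step 2 ⇒ step 3: DADCDCDBCD ⇒ CD·AD·CD·B·CD·B·CD·D·B·CD
    A ↦ AD
    B ↦ D
    C ↦ B
    D ↦ CD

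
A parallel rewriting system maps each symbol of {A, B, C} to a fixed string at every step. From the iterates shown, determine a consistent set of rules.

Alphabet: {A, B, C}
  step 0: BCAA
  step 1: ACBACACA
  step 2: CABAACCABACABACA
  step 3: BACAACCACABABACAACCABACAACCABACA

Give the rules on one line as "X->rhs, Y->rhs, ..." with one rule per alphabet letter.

  step 2 ⇒ step 3: CABAACCABACABACA ⇒ BA·CA·AC·CA·CA·BA·BA·CA·AC·CA·BA·CA·AC·CA·BA·CA
    A ↦ CA
    B ↦ AC
    C ↦ BA

A->CA, B->AC, C->BA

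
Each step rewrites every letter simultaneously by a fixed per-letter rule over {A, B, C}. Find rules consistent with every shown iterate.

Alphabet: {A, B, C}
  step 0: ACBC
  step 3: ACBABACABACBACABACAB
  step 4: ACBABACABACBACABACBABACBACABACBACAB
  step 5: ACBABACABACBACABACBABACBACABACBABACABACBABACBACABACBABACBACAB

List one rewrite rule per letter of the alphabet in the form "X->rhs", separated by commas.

  step 4 ⇒ step 5: ACBABACABACBACABACBABACBACABACBACAB ⇒ AC·B·AB·AC·AB·AC·B·AC·AB·AC·B·AB·AC·B·AC·AB·AC·B·AB·AC·AB·AC·B·AB·AC·B·AC·AB·AC·B·AB·AC·B·AC·AB
    A ↦ AC
    B ↦ AB
    C ↦ B

A->AC, B->AB, C->B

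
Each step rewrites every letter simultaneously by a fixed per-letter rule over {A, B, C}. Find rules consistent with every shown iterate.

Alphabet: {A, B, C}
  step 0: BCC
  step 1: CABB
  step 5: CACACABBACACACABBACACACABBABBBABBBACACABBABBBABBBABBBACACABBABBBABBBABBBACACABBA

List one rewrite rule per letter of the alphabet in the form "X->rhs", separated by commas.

  step 0 ⇒ step 1: BCC ⇒ CA·B·B
    B ↦ CA
    C ↦ B
    A ↦ BBA  (constrained at step 1)

A->BBA, B->CA, C->B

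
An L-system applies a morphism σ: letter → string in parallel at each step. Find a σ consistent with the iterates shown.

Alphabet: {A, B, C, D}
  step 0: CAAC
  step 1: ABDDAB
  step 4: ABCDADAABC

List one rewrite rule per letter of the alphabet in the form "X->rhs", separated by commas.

  step 0 ⇒ step 1: CAAC ⇒ AB·D·D·AB
    A ↦ D
    C ↦ AB
    B ↦ A  (constrained at step 1)
    D ↦ C  (constrained at step 1)

A->D, B->A, C->AB, D->C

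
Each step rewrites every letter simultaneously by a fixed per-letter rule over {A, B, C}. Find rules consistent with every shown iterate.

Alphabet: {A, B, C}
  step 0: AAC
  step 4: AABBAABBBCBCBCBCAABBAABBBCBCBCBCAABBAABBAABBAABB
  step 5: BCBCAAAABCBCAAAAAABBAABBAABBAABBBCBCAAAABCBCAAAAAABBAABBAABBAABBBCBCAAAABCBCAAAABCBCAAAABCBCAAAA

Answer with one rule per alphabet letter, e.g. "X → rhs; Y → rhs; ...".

  step 4 ⇒ step 5: AABBAABBBCBCBCBCAABBAABBBCBCBCBCAABBAABBAABBAABB ⇒ BC·BC·AA·AA·BC·BC·AA·AA·AA·BB·AA·BB·AA·BB·AA·BB·BC·BC·AA·AA·BC·BC·AA·AA·AA·BB·AA·BB·AA·BB·AA·BB·BC·BC·AA·AA·BC·BC·AA·AA·BC·BC·AA·AA·BC·BC·AA·AA
    A ↦ BC
    B ↦ AA
    C ↦ BB

A->BC, B->AA, C->BB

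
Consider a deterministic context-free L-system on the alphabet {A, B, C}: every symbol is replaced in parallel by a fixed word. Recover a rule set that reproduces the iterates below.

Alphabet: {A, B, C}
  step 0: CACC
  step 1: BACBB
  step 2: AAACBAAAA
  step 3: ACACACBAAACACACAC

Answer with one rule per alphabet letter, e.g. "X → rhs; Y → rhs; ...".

  step 2 ⇒ step 3: AAACBAAAA ⇒ AC·AC·AC·B·AA·AC·AC·AC·AC
    A ↦ AC
    B ↦ AA
    C ↦ B

A->AC, B->AA, C->B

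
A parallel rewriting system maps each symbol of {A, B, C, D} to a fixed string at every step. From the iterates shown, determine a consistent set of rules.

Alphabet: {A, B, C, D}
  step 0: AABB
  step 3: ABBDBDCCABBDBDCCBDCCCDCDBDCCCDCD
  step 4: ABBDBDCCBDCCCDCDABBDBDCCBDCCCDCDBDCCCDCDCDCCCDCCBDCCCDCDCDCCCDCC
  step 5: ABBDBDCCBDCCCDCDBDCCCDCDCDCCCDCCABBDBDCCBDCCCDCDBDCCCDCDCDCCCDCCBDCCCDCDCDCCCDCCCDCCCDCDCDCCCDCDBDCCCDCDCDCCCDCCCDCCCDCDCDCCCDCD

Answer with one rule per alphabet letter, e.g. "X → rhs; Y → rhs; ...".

  step 4 ⇒ step 5: ABBDBDCCBDCCCDCDABBDBDCCBDCCCDCDBDCCCDCDCDCCCDCCBDCCCDCDCDCCCDCC ⇒ AB·BD·BD·CC·BD·CC·CD·CD·BD·CC·CD·CD·CD·CC·CD·CC·AB·BD·BD·CC·BD·CC·CD·CD·BD·CC·CD·CD·CD·CC·CD·CC·BD·CC·CD·CD·CD·CC·CD·CC·CD·CC·CD·CD·CD·CC·CD·CD·BD·CC·CD·CD·CD·CC·CD·CC·CD·CC·CD·CD·CD·CC·CD·CD
    A ↦ AB
    B ↦ BD
    C ↦ CD
    D ↦ CC

A->AB, B->BD, C->CD, D->CC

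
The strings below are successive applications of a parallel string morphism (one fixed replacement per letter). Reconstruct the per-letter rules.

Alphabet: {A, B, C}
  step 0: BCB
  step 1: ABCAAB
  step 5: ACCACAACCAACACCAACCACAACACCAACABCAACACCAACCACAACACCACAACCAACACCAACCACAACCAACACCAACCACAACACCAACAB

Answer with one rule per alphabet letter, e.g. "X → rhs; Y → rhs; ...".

A->AC, B->AB, C->CA

  step 0 ⇒ step 1: BCB ⇒ AB·CA·AB
    B ↦ AB
    C ↦ CA
    A ↦ AC  (constrained at step 1)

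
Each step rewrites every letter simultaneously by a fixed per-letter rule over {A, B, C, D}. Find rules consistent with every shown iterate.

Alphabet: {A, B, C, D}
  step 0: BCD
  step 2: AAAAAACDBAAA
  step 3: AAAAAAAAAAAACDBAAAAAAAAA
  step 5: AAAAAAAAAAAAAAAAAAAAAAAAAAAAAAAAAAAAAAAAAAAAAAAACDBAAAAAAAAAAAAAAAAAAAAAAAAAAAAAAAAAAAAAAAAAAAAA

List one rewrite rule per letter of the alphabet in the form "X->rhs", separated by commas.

  step 2 ⇒ step 3: AAAAAACDBAAA ⇒ AA·AA·AA·AA·AA·AA·CD·B·AAA·AA·AA·AA
    A ↦ AA
    B ↦ AAA
    C ↦ CD
    D ↦ B

A->AA, B->AAA, C->CD, D->B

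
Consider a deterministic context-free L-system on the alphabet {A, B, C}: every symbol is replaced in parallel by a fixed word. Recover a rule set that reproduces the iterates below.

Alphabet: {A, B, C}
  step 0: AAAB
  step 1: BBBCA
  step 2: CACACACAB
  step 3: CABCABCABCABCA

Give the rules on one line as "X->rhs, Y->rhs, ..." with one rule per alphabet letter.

A->B, B->CA, C->CA

  step 2 ⇒ step 3: CACACACAB ⇒ CA·B·CA·B·CA·B·CA·B·CA
    A ↦ B
    B ↦ CA
    C ↦ CA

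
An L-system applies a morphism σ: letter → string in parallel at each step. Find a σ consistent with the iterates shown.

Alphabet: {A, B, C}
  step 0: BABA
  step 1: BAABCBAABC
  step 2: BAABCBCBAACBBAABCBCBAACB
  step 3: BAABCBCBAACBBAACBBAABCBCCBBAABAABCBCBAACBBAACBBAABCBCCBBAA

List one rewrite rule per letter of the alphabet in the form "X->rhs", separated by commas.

  step 2 ⇒ step 3: BAABCBCBAACBBAABCBCBAACB ⇒ BAA·BC·BC·BAA·CB·BAA·CB·BAA·BC·BC·CB·BAA·BAA·BC·BC·BAA·CB·BAA·CB·BAA·BC·BC·CB·BAA
    A ↦ BC
    B ↦ BAA
    C ↦ CB

A->BC, B->BAA, C->CB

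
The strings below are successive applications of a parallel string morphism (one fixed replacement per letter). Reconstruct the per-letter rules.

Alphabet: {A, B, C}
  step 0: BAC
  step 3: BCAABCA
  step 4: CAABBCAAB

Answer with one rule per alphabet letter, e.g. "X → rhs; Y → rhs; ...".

A->B, B->CA, C->A

  step 3 ⇒ step 4: BCAABCA ⇒ CA·A·B·B·CA·A·B
    A ↦ B
    B ↦ CA
    C ↦ A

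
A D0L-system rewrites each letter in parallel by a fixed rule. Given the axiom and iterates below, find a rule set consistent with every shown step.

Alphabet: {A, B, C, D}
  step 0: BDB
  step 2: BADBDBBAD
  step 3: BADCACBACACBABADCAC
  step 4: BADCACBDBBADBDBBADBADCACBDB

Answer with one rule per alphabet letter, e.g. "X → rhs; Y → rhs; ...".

  step 3 ⇒ step 4: BADCACBACACBABADCAC ⇒ BA·D·CAC·B·D·B·BA·D·B·D·B·BA·D·BA·D·CAC·B·D·B
    A ↦ D
    B ↦ BA
    C ↦ B
    D ↦ CAC

A->D, B->BA, C->B, D->CAC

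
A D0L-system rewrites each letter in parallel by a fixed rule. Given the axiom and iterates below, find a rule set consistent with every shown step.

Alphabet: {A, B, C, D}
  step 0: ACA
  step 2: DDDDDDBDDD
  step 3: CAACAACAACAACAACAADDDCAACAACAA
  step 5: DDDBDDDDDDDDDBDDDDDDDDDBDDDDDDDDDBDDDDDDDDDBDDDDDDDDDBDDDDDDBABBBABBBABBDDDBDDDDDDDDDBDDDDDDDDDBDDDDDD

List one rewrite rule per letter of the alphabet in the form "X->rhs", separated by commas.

A->B, B->DDD, C->BA, D->CAA

  step 2 ⇒ step 3: DDDDDDBDDD ⇒ CAA·CAA·CAA·CAA·CAA·CAA·DDD·CAA·CAA·CAA
    B ↦ DDD
    D ↦ CAA
    A ↦ B  (constrained at step 0)
    C ↦ BA  (constrained at step 0)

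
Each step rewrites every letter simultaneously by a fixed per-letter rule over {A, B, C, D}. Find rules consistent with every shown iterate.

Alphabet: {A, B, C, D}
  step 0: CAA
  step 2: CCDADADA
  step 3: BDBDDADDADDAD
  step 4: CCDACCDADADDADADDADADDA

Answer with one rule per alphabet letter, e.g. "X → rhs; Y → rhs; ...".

  step 3 ⇒ step 4: BDBDDADDADDAD ⇒ CC·DA·CC·DA·DA·D·DA·DA·D·DA·DA·D·DA
    A ↦ D
    B ↦ CC
    D ↦ DA
  step 2 ⇒ step 3: CCDADADA ⇒ BD·BD·DA·D·DA·D·DA·D
    C ↦ BD

A->D, B->CC, C->BD, D->DA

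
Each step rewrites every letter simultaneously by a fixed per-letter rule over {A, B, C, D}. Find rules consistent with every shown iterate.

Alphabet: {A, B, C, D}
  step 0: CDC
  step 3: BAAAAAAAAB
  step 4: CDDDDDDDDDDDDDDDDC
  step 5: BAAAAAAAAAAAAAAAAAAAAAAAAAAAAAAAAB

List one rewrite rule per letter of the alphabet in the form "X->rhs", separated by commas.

A->DD, B->C, C->B, D->AA

  step 4 ⇒ step 5: CDDDDDDDDDDDDDDDDC ⇒ B·AA·AA·AA·AA·AA·AA·AA·AA·AA·AA·AA·AA·AA·AA·AA·AA·B
    C ↦ B
    D ↦ AA
  step 3 ⇒ step 4: BAAAAAAAAB ⇒ C·DD·DD·DD·DD·DD·DD·DD·DD·C
    A ↦ DD
  step 3 ⇒ step 4: BAAAAAAAAB ⇒ C·DD·DD·DD·DD·DD·DD·DD·DD·C
    B ↦ C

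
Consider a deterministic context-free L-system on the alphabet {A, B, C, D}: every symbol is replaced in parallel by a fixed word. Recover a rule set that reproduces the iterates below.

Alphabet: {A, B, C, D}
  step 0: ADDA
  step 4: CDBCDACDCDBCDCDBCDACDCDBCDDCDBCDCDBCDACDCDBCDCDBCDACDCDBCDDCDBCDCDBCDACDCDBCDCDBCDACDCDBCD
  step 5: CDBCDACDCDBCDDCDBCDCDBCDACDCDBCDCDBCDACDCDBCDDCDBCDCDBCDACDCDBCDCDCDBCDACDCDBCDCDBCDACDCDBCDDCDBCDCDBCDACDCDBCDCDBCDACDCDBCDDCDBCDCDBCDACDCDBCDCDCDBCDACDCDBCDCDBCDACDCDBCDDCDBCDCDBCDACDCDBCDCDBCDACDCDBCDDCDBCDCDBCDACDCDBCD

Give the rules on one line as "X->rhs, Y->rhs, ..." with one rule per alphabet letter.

  step 4 ⇒ step 5: CDBCDACDCDBCDCDBCDACDCDBCDDCDBCDCDBCDACDCDBCDCDBCDACDCDBCDDCDBCDCDBCDACDCDBCDCDBCDACDCDBCD ⇒ CDB·CD·ACD·CDB·CD·D·CDB·CD·CDB·CD·ACD·CDB·CD·CDB·CD·ACD·CDB·CD·D·CDB·CD·CDB·CD·ACD·CDB·CD·CD·CDB·CD·ACD·CDB·CD·CDB·CD·ACD·CDB·CD·D·CDB·CD·CDB·CD·ACD·CDB·CD·CDB·CD·ACD·CDB·CD·D·CDB·CD·CDB·CD·ACD·CDB·CD·CD·CDB·CD·ACD·CDB·CD·CDB·CD·ACD·CDB·CD·D·CDB·CD·CDB·CD·ACD·CDB·CD·CDB·CD·ACD·CDB·CD·D·CDB·CD·CDB·CD·ACD·CDB·CD
    A ↦ D
    B ↦ ACD
    C ↦ CDB
    D ↦ CD

A->D, B->ACD, C->CDB, D->CD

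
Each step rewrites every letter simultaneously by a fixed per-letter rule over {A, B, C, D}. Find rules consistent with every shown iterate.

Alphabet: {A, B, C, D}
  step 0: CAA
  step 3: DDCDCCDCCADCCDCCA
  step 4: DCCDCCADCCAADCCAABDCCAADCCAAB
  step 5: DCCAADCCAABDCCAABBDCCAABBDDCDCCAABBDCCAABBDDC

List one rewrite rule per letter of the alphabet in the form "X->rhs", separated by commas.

  step 4 ⇒ step 5: DCCDCCADCCAADCCAABDCCAADCCAAB ⇒ DCC·A·A·DCC·A·A·B·DCC·A·A·B·B·DCC·A·A·B·B·DDC·DCC·A·A·B·B·DCC·A·A·B·B·DDC
    A ↦ B
    B ↦ DDC
    C ↦ A
    D ↦ DCC

A->B, B->DDC, C->A, D->DCC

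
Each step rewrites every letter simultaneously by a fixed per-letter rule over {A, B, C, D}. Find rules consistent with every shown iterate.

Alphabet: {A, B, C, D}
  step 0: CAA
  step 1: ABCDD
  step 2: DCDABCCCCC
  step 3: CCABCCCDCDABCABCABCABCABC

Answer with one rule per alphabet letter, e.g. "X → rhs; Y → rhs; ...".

A->D, B->CD, C->ABC, D->CC

  step 2 ⇒ step 3: DCDABCCCCC ⇒ CC·ABC·CC·D·CD·ABC·ABC·ABC·ABC·ABC
    A ↦ D
    B ↦ CD
    C ↦ ABC
    D ↦ CC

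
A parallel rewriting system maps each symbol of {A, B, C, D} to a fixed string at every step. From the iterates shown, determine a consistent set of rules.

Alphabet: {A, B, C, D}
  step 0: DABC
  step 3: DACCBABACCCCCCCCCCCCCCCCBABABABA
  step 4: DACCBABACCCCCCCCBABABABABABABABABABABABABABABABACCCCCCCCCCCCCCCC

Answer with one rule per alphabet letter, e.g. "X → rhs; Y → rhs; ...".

A->CC, B->CC, C->BA, D->DA

  step 3 ⇒ step 4: DACCBABACCCCCCCCCCCCCCCCBABABABA ⇒ DA·CC·BA·BA·CC·CC·CC·CC·BA·BA·BA·BA·BA·BA·BA·BA·BA·BA·BA·BA·BA·BA·BA·BA·CC·CC·CC·CC·CC·CC·CC·CC
    A ↦ CC
    B ↦ CC
    C ↦ BA
    D ↦ DA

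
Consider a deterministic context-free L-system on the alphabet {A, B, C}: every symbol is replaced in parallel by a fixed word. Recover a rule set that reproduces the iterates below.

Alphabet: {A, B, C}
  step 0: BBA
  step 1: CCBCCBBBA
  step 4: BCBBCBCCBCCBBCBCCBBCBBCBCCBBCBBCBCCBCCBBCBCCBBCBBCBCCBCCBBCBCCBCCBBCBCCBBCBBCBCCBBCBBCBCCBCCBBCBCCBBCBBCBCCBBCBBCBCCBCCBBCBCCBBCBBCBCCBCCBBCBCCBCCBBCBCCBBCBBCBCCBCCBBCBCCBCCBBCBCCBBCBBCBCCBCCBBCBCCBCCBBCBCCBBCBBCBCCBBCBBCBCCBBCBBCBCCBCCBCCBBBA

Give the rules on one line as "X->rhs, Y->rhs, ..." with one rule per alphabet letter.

  step 0 ⇒ step 1: BBA ⇒ CCB·CCB·BBA
    A ↦ BBA
    B ↦ CCB
    C ↦ BCB  (constrained at step 1)

A->BBA, B->CCB, C->BCB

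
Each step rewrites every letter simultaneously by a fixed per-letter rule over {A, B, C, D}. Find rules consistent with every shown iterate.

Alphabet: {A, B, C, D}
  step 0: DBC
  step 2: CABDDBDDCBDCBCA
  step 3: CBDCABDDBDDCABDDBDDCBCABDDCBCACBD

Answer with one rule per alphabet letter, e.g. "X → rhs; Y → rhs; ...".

A->D, B->CA, C->CB, D->BDD

  step 2 ⇒ step 3: CABDDBDDCBDCBCA ⇒ CB·D·CA·BDD·BDD·CA·BDD·BDD·CB·CA·BDD·CB·CA·CB·D
    A ↦ D
    B ↦ CA
    C ↦ CB
    D ↦ BDD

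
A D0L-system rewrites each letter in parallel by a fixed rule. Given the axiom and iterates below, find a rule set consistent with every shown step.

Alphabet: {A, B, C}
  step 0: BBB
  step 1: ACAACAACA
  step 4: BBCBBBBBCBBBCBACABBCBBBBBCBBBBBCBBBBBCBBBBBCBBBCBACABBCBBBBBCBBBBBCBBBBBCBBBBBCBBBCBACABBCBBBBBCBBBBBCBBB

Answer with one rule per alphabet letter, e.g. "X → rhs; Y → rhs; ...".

A->BB, B->ACA, C->CB

  step 0 ⇒ step 1: BBB ⇒ ACA·ACA·ACA
    B ↦ ACA
    A ↦ BB  (constrained at step 1)
    C ↦ CB  (constrained at step 1)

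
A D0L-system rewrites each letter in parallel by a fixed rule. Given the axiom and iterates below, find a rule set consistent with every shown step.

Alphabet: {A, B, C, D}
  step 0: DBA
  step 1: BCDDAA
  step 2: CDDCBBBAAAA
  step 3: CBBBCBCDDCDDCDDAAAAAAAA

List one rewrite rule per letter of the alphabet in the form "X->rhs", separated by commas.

A->AA, B->CDD, C->CB, D->B

  step 2 ⇒ step 3: CDDCBBBAAAA ⇒ CB·B·B·CB·CDD·CDD·CDD·AA·AA·AA·AA
    A ↦ AA
    B ↦ CDD
    C ↦ CB
    D ↦ B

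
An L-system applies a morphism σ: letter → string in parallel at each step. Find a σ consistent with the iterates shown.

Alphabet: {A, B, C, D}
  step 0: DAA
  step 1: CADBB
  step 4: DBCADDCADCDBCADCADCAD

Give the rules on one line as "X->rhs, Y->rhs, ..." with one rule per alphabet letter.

A->B, B->C, C->D, D->CAD

  step 0 ⇒ step 1: DAA ⇒ CAD·B·B
    A ↦ B
    D ↦ CAD
    B ↦ C  (constrained at step 1)
    C ↦ D  (constrained at step 1)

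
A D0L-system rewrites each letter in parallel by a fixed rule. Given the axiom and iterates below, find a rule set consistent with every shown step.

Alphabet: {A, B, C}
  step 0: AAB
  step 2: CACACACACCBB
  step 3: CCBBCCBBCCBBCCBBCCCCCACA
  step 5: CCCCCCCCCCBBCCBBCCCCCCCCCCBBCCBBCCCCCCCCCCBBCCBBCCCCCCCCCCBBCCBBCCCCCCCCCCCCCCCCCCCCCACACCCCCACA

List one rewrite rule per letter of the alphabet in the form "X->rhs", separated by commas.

A->BB, B->CA, C->CC

  step 2 ⇒ step 3: CACACACACCBB ⇒ CC·BB·CC·BB·CC·BB·CC·BB·CC·CC·CA·CA
    A ↦ BB
    B ↦ CA
    C ↦ CC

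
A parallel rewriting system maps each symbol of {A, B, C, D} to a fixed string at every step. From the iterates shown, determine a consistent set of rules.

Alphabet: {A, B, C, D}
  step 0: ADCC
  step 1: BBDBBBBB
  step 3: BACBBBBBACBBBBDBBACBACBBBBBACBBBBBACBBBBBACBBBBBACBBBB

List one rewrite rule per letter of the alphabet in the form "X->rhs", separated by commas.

A->BB, B->BAC, C->BB, D->DB

  step 0 ⇒ step 1: ADCC ⇒ BB·DB·BB·BB
    A ↦ BB
    C ↦ BB
    D ↦ DB
    B ↦ BAC  (constrained at step 1)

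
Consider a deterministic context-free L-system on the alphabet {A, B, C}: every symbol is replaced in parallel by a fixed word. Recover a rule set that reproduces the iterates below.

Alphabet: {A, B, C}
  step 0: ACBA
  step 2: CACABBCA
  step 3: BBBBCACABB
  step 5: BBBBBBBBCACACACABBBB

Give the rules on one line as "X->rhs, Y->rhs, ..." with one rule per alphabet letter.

A->B, B->CA, C->B

  step 2 ⇒ step 3: CACABBCA ⇒ B·B·B·B·CA·CA·B·B
    A ↦ B
    B ↦ CA
    C ↦ B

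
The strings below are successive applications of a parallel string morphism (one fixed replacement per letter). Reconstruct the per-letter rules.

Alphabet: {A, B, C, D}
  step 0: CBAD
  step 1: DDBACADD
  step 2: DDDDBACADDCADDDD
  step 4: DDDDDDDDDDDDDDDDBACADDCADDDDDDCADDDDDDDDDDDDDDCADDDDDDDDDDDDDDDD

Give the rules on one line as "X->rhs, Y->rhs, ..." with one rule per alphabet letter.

A->CA, B->BA, C->DD, D->DD

  step 1 ⇒ step 2: DDBACADD ⇒ DD·DD·BA·CA·DD·CA·DD·DD
    A ↦ CA
    B ↦ BA
    C ↦ DD
    D ↦ DD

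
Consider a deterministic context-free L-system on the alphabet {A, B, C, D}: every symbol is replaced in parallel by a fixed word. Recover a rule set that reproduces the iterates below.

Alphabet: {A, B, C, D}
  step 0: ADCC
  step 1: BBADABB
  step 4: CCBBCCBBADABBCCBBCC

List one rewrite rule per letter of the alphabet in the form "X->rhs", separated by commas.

  step 0 ⇒ step 1: ADCC ⇒ BB·ADA·B·B
    A ↦ BB
    C ↦ B
    D ↦ ADA
    B ↦ C  (constrained at step 1)

A->BB, B->C, C->B, D->ADA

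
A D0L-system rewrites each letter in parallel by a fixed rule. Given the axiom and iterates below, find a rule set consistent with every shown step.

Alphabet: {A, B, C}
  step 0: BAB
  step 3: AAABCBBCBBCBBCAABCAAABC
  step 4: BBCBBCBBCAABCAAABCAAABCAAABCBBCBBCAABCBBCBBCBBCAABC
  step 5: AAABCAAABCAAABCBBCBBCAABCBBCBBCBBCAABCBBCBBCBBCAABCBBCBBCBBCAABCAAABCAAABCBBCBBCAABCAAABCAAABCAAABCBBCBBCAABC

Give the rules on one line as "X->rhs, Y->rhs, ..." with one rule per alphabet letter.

  step 4 ⇒ step 5: BBCBBCBBCAABCAAABCAAABCAAABCBBCBBCAABCBBCBBCBBCAABC ⇒ A·A·ABC·A·A·ABC·A·A·ABC·BBC·BBC·A·ABC·BBC·BBC·BBC·A·ABC·BBC·BBC·BBC·A·ABC·BBC·BBC·BBC·A·ABC·A·A·ABC·A·A·ABC·BBC·BBC·A·ABC·A·A·ABC·A·A·ABC·A·A·ABC·BBC·BBC·A·ABC
    A ↦ BBC
    B ↦ A
    C ↦ ABC

A->BBC, B->A, C->ABC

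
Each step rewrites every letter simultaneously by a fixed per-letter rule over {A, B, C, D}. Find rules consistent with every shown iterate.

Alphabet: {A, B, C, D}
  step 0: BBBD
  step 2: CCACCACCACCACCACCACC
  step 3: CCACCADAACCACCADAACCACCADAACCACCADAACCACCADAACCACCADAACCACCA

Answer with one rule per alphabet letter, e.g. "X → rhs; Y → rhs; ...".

  step 2 ⇒ step 3: CCACCACCACCACCACCACC ⇒ CCA·CCA·DAA·CCA·CCA·DAA·CCA·CCA·DAA·CCA·CCA·DAA·CCA·CCA·DAA·CCA·CCA·DAA·CCA·CCA
    A ↦ DAA
    C ↦ CCA
    B ↦ CC  (constrained at step 0)
    D ↦ B  (constrained at step 0)

A->DAA, B->CC, C->CCA, D->B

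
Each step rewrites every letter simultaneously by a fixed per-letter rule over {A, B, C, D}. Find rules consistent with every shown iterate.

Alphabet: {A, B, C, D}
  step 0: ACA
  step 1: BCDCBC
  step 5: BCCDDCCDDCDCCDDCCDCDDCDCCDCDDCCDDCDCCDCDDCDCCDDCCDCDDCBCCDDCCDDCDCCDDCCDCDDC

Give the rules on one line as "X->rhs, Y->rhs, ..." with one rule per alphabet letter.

  step 0 ⇒ step 1: ACA ⇒ BC·DC·BC
    A ↦ BC
    C ↦ DC
    B ↦ A  (constrained at step 1)
    D ↦ CD  (constrained at step 1)

A->BC, B->A, C->DC, D->CD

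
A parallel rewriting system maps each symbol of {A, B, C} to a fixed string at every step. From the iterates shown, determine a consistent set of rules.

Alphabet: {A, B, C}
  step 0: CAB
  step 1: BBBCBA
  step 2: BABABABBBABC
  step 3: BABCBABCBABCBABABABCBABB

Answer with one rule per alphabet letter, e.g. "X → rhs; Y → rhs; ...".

A->BC, B->BA, C->BB

  step 2 ⇒ step 3: BABABABBBABC ⇒ BA·BC·BA·BC·BA·BC·BA·BA·BA·BC·BA·BB
    A ↦ BC
    B ↦ BA
    C ↦ BB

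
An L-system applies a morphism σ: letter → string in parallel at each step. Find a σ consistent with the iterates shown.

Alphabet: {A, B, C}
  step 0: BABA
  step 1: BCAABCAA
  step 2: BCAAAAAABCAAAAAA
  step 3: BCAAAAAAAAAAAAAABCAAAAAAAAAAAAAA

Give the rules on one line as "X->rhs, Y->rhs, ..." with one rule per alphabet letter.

  step 2 ⇒ step 3: BCAAAAAABCAAAAAA ⇒ BC·AA·AA·AA·AA·AA·AA·AA·BC·AA·AA·AA·AA·AA·AA·AA
    A ↦ AA
    B ↦ BC
    C ↦ AA

A->AA, B->BC, C->AA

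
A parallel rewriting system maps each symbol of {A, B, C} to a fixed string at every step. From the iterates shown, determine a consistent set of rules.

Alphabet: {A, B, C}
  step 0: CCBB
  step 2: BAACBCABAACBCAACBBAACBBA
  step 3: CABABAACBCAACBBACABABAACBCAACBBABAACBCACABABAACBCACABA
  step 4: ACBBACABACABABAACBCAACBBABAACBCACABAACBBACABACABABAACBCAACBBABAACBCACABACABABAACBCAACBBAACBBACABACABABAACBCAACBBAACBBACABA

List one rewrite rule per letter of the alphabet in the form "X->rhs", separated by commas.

A->BA, B->CA, C->ACB

  step 3 ⇒ step 4: CABABAACBCAACBBACABABAACBCAACBBABAACBCACABABAACBCACABA ⇒ ACB·BA·CA·BA·CA·BA·BA·ACB·CA·ACB·BA·BA·ACB·CA·CA·BA·ACB·BA·CA·BA·CA·BA·BA·ACB·CA·ACB·BA·BA·ACB·CA·CA·BA·CA·BA·BA·ACB·CA·ACB·BA·ACB·BA·CA·BA·CA·BA·BA·ACB·CA·ACB·BA·ACB·BA·CA·BA
    A ↦ BA
    B ↦ CA
    C ↦ ACB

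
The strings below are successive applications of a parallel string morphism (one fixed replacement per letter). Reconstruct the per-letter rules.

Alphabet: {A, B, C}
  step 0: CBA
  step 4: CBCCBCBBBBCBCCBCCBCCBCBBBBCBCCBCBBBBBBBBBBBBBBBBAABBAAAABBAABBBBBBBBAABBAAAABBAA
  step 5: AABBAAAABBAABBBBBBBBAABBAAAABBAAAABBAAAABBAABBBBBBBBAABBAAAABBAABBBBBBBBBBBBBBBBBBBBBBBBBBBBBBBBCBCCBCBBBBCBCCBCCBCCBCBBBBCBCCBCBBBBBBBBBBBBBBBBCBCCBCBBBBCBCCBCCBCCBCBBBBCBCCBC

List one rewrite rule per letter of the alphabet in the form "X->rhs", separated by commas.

  step 4 ⇒ step 5: CBCCBCBBBBCBCCBCCBCCBCBBBBCBCCBCBBBBBBBBBBBBBBBBAABBAAAABBAABBBBBBBBAABBAAAABBAA ⇒ AA·BB·AA·AA·BB·AA·BB·BB·BB·BB·AA·BB·AA·AA·BB·AA·AA·BB·AA·AA·BB·AA·BB·BB·BB·BB·AA·BB·AA·AA·BB·AA·BB·BB·BB·BB·BB·BB·BB·BB·BB·BB·BB·BB·BB·BB·BB·BB·CBC·CBC·BB·BB·CBC·CBC·CBC·CBC·BB·BB·CBC·CBC·BB·BB·BB·BB·BB·BB·BB·BB·CBC·CBC·BB·BB·CBC·CBC·CBC·CBC·BB·BB·CBC·CBC
    A ↦ CBC
    B ↦ BB
    C ↦ AA

A->CBC, B->BB, C->AA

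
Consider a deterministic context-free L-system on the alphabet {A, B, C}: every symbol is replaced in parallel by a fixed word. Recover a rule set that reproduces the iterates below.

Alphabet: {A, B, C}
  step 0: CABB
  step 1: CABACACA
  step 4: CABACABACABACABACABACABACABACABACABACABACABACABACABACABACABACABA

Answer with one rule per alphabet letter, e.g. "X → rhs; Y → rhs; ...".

A->BA, B->CA, C->CA

  step 0 ⇒ step 1: CABB ⇒ CA·BA·CA·CA
    A ↦ BA
    B ↦ CA
    C ↦ CA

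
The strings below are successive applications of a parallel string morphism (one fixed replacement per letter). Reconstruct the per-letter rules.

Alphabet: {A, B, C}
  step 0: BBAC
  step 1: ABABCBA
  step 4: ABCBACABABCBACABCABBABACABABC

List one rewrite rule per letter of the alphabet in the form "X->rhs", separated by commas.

A->C, B->AB, C->BA

  step 0 ⇒ step 1: BBAC ⇒ AB·AB·C·BA
    A ↦ C
    B ↦ AB
    C ↦ BA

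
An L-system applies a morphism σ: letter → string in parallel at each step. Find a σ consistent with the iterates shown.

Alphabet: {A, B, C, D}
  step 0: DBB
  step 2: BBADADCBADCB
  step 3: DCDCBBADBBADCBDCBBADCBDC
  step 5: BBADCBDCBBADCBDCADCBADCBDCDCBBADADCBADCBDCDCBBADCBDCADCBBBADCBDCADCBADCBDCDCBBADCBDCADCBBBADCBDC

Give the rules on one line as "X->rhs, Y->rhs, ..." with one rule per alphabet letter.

  step 2 ⇒ step 3: BBADADCBADCB ⇒ DC·DC·BB·AD·BB·AD·CB·DC·BB·AD·CB·DC
    A ↦ BB
    B ↦ DC
    C ↦ CB
    D ↦ AD

A->BB, B->DC, C->CB, D->AD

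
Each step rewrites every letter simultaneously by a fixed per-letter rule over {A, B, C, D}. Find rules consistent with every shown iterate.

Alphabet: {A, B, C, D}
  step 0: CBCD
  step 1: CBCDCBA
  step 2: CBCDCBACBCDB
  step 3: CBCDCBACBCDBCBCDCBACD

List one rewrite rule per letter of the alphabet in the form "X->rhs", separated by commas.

  step 2 ⇒ step 3: CBCDCBACBCDB ⇒ CB·CD·CB·A·CB·CD·B·CB·CD·CB·A·CD
    A ↦ B
    B ↦ CD
    C ↦ CB
    D ↦ A

A->B, B->CD, C->CB, D->A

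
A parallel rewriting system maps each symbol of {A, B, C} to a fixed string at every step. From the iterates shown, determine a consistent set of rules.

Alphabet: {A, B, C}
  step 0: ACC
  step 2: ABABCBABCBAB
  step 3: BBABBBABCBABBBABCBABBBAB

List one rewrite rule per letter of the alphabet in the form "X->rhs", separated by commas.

A->BB, B->AB, C->CB

  step 2 ⇒ step 3: ABABCBABCBAB ⇒ BB·AB·BB·AB·CB·AB·BB·AB·CB·AB·BB·AB
    A ↦ BB
    B ↦ AB
    C ↦ CB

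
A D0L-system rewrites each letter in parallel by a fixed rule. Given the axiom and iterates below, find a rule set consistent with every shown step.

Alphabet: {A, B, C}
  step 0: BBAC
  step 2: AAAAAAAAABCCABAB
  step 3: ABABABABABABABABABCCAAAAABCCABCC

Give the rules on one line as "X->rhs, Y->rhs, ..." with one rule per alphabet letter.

A->AB, B->CC, C->AA

  step 2 ⇒ step 3: AAAAAAAAABCCABAB ⇒ AB·AB·AB·AB·AB·AB·AB·AB·AB·CC·AA·AA·AB·CC·AB·CC
    A ↦ AB
    B ↦ CC
    C ↦ AA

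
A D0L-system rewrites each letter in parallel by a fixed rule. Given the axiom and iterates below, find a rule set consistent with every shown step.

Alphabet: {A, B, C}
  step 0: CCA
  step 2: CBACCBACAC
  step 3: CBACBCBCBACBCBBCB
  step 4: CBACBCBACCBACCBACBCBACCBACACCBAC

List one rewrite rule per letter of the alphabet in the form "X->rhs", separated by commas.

A->B, B->AC, C->CB

  step 3 ⇒ step 4: CBACBCBCBACBCBBCB ⇒ CB·AC·B·CB·AC·CB·AC·CB·AC·B·CB·AC·CB·AC·AC·CB·AC
    A ↦ B
    B ↦ AC
    C ↦ CB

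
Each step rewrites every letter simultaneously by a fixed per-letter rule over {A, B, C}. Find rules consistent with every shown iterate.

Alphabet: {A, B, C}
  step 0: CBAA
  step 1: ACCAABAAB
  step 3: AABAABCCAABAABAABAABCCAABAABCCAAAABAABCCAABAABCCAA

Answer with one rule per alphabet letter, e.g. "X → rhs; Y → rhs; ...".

A->AAB, B->CC, C->A

  step 0 ⇒ step 1: CBAA ⇒ A·CC·AAB·AAB
    A ↦ AAB
    B ↦ CC
    C ↦ A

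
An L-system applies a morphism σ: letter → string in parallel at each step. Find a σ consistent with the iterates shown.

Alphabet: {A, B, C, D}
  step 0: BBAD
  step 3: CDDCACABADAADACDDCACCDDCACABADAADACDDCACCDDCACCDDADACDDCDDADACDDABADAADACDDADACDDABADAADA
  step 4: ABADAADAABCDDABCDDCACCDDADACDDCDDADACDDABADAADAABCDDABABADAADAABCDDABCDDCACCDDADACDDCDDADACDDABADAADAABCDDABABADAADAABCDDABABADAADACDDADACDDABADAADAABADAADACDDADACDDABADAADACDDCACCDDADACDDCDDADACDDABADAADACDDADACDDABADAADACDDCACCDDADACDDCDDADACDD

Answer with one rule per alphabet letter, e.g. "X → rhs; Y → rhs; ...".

  step 3 ⇒ step 4: CDDCACABADAADACDDCACCDDCACABADAADACDDCACCDDCACCDDADACDDCDDADACDDABADAADACDDADACDDABADAADA ⇒ AB·ADA·ADA·AB·CDD·AB·CDD·CAC·CDD·ADA·CDD·CDD·ADA·CDD·AB·ADA·ADA·AB·CDD·AB·AB·ADA·ADA·AB·CDD·AB·CDD·CAC·CDD·ADA·CDD·CDD·ADA·CDD·AB·ADA·ADA·AB·CDD·AB·AB·ADA·ADA·AB·CDD·AB·AB·ADA·ADA·CDD·ADA·CDD·AB·ADA·ADA·AB·ADA·ADA·CDD·ADA·CDD·AB·ADA·ADA·CDD·CAC·CDD·ADA·CDD·CDD·ADA·CDD·AB·ADA·ADA·CDD·ADA·CDD·AB·ADA·ADA·CDD·CAC·CDD·ADA·CDD·CDD·ADA·CDD
    A ↦ CDD
    B ↦ CAC
    C ↦ AB
    D ↦ ADA

A->CDD, B->CAC, C->AB, D->ADA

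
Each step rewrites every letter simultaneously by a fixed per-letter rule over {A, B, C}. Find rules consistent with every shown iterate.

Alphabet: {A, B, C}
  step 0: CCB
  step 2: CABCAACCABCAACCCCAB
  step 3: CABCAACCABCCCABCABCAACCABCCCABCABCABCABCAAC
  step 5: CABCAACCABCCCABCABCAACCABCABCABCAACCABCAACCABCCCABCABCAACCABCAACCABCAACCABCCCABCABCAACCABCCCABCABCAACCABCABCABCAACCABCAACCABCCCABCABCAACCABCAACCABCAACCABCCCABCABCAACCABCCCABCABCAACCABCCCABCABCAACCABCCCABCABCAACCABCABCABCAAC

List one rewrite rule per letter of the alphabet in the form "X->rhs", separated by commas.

A->C, B->AAC, C->CAB

  step 2 ⇒ step 3: CABCAACCABCAACCCCAB ⇒ CAB·C·AAC·CAB·C·C·CAB·CAB·C·AAC·CAB·C·C·CAB·CAB·CAB·CAB·C·AAC
    A ↦ C
    B ↦ AAC
    C ↦ CAB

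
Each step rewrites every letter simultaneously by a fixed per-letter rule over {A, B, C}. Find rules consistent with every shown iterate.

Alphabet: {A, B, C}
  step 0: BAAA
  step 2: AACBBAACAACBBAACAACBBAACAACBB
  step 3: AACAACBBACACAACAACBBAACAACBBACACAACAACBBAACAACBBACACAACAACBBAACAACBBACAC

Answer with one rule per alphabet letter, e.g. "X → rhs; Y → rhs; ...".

  step 2 ⇒ step 3: AACBBAACAACBBAACAACBBAACAACBB ⇒ AAC·AAC·BB·AC·AC·AAC·AAC·BB·AAC·AAC·BB·AC·AC·AAC·AAC·BB·AAC·AAC·BB·AC·AC·AAC·AAC·BB·AAC·AAC·BB·AC·AC
    A ↦ AAC
    B ↦ AC
    C ↦ BB

A->AAC, B->AC, C->BB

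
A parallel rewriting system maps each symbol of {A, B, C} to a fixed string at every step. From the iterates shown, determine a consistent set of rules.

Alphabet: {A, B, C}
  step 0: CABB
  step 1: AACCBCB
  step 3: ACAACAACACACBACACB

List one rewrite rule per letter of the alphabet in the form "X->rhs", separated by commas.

  step 0 ⇒ step 1: CABB ⇒ A·AC·CB·CB
    A ↦ AC
    B ↦ CB
    C ↦ A

A->AC, B->CB, C->A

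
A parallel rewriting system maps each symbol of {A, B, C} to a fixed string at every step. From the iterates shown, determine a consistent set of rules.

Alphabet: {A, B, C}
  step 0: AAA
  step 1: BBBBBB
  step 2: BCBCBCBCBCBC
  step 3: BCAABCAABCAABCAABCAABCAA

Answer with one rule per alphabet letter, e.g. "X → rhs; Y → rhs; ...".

A->BB, B->BC, C->AA

  step 2 ⇒ step 3: BCBCBCBCBCBC ⇒ BC·AA·BC·AA·BC·AA·BC·AA·BC·AA·BC·AA
    B ↦ BC
    C ↦ AA
  step 0 ⇒ step 1: AAA ⇒ BB·BB·BB
    A ↦ BB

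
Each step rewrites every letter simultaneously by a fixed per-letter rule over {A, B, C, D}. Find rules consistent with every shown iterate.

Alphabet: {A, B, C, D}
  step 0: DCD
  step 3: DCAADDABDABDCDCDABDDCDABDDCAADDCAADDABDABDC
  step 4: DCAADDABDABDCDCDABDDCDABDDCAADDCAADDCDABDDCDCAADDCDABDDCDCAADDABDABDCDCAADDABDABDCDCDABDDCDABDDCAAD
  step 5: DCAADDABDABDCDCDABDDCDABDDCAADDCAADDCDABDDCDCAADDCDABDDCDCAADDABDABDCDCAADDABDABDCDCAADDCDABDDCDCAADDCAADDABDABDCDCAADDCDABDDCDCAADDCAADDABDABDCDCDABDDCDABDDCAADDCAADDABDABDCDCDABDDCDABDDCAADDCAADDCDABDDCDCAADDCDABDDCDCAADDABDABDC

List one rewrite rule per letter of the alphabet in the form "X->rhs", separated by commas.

A->DAB, B->D, C->AAD, D->DC

  step 4 ⇒ step 5: DCAADDABDABDCDCDABDDCDABDDCAADDCAADDCDABDDCDCAADDCDABDDCDCAADDABDABDCDCAADDABDABDCDCDABDDCDABDDCAAD ⇒ DC·AAD·DAB·DAB·DC·DC·DAB·D·DC·DAB·D·DC·AAD·DC·AAD·DC·DAB·D·DC·DC·AAD·DC·DAB·D·DC·DC·AAD·DAB·DAB·DC·DC·AAD·DAB·DAB·DC·DC·AAD·DC·DAB·D·DC·DC·AAD·DC·AAD·DAB·DAB·DC·DC·AAD·DC·DAB·D·DC·DC·AAD·DC·AAD·DAB·DAB·DC·DC·DAB·D·DC·DAB·D·DC·AAD·DC·AAD·DAB·DAB·DC·DC·DAB·D·DC·DAB·D·DC·AAD·DC·AAD·DC·DAB·D·DC·DC·AAD·DC·DAB·D·DC·DC·AAD·DAB·DAB·DC
    A ↦ DAB
    B ↦ D
    C ↦ AAD
    D ↦ DC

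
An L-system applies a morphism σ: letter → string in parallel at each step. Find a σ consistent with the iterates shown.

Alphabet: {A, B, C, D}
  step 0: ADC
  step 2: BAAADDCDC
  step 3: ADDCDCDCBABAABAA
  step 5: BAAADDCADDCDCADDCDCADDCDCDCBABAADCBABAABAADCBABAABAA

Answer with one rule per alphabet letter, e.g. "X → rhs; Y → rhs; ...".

A->DC, B->AD, C->A, D->BA

  step 2 ⇒ step 3: BAAADDCDC ⇒ AD·DC·DC·DC·BA·BA·A·BA·A
    A ↦ DC
    B ↦ AD
    C ↦ A
    D ↦ BA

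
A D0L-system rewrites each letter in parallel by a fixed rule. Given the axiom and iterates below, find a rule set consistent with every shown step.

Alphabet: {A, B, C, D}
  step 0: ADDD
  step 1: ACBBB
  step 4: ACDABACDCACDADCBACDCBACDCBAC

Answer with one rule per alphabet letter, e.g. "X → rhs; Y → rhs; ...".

A->AC, B->DC, C->DA, D->B

  step 0 ⇒ step 1: ADDD ⇒ AC·B·B·B
    A ↦ AC
    D ↦ B
    B ↦ DC  (constrained at step 1)
    C ↦ DA  (constrained at step 1)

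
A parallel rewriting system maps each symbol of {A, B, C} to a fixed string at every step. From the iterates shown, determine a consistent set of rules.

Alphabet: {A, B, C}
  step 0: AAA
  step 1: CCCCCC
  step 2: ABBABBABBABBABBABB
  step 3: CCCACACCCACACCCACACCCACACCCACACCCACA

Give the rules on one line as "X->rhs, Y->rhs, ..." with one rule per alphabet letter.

A->CC, B->CA, C->ABB

  step 2 ⇒ step 3: ABBABBABBABBABBABB ⇒ CC·CA·CA·CC·CA·CA·CC·CA·CA·CC·CA·CA·CC·CA·CA·CC·CA·CA
    A ↦ CC
    B ↦ CA
  step 1 ⇒ step 2: CCCCCC ⇒ ABB·ABB·ABB·ABB·ABB·ABB
    C ↦ ABB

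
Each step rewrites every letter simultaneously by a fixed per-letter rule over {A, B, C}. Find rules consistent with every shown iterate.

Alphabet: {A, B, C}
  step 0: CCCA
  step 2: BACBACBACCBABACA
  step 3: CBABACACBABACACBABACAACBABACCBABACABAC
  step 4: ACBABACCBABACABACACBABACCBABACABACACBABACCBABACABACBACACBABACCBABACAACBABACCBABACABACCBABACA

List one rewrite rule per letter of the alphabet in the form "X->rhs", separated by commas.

  step 3 ⇒ step 4: CBABACACBABACACBABACAACBABACCBABACABAC ⇒ A·CBA·BAC·CBA·BAC·A·BAC·A·CBA·BAC·CBA·BAC·A·BAC·A·CBA·BAC·CBA·BAC·A·BAC·BAC·A·CBA·BAC·CBA·BAC·A·A·CBA·BAC·CBA·BAC·A·BAC·CBA·BAC·A
    A ↦ BAC
    B ↦ CBA
    C ↦ A

A->BAC, B->CBA, C->A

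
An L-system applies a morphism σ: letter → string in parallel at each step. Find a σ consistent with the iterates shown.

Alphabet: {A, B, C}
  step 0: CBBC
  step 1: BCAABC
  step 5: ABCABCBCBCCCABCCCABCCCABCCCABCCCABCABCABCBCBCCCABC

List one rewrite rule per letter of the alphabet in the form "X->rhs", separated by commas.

A->CC, B->A, C->BC

  step 0 ⇒ step 1: CBBC ⇒ BC·A·A·BC
    B ↦ A
    C ↦ BC
    A ↦ CC  (constrained at step 1)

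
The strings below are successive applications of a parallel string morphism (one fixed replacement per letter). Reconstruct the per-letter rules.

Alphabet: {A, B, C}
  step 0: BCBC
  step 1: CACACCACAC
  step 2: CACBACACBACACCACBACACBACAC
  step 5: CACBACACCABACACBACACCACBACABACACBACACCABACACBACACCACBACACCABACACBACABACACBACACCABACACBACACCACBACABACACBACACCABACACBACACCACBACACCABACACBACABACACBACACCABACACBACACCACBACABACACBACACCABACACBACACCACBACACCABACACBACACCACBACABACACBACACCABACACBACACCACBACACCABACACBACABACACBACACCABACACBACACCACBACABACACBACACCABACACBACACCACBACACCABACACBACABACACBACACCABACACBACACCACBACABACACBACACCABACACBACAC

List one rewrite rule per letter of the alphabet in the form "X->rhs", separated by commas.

A->BA, B->CA, C->CAC

  step 1 ⇒ step 2: CACACCACAC ⇒ CAC·BA·CAC·BA·CAC·CAC·BA·CAC·BA·CAC
    A ↦ BA
    C ↦ CAC
  step 0 ⇒ step 1: BCBC ⇒ CA·CAC·CA·CAC
    B ↦ CA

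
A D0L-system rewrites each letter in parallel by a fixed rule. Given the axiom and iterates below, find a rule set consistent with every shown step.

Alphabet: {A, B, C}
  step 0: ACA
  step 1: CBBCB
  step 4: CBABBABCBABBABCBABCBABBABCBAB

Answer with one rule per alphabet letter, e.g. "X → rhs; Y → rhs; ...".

  step 0 ⇒ step 1: ACA ⇒ CB·B·CB
    A ↦ CB
    C ↦ B
    B ↦ AB  (constrained at step 1)

A->CB, B->AB, C->B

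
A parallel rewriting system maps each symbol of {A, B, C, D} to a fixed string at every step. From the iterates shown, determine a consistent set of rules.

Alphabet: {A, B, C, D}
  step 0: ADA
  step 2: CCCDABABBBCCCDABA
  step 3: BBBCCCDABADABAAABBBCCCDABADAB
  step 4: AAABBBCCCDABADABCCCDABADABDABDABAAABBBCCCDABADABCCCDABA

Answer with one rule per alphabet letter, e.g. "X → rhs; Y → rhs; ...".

A->DAB, B->A, C->B, D->CCC

  step 3 ⇒ step 4: BBBCCCDABADABAAABBBCCCDABADAB ⇒ A·A·A·B·B·B·CCC·DAB·A·DAB·CCC·DAB·A·DAB·DAB·DAB·A·A·A·B·B·B·CCC·DAB·A·DAB·CCC·DAB·A
    A ↦ DAB
    B ↦ A
    C ↦ B
    D ↦ CCC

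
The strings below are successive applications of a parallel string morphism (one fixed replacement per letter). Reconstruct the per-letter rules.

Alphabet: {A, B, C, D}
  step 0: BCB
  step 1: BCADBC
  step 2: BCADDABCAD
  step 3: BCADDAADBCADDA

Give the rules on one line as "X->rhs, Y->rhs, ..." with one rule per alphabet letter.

A->D, B->BC, C->AD, D->A

  step 2 ⇒ step 3: BCADDABCAD ⇒ BC·AD·D·A·A·D·BC·AD·D·A
    A ↦ D
    B ↦ BC
    C ↦ AD
    D ↦ A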